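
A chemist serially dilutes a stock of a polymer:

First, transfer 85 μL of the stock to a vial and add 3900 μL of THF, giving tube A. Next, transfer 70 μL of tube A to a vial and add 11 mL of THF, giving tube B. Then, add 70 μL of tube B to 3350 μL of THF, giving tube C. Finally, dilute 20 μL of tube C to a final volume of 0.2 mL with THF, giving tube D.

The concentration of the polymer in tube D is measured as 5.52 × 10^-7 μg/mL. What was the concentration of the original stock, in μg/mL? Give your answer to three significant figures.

2.00 μg/mL

Step 1: 85 μL + 3900 μL = 3985 μL total → factor 3985/85 = 46.882
Step 2: 70 μL + 11 mL = 11070 μL total → factor 11070/70 = 158.14
Step 3: 70 μL + 3350 μL = 3420 μL total → factor 3420/70 = 48.857
Step 4: 20 μL brought to 0.2 mL → factor 200/20 = 10
Overall dilution factor = 46.882 × 158.14 × 48.857 × 10 = 3.6223 × 10^6
Stock = 5.52 × 10^-7 μg/mL × 3.6223 × 10^6 = 2.00 μg/mL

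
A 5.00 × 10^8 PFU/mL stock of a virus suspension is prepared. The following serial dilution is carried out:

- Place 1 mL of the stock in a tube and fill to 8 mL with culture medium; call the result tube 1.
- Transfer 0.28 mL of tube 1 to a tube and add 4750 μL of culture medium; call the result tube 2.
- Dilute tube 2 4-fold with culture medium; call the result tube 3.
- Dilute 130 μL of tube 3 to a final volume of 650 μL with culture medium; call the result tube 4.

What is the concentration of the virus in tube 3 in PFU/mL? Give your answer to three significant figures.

8.70 × 10^5 PFU/mL

Step 1: 1 mL brought to 8 mL → factor 8/1 = 8
Step 2: 0.28 mL + 4750 μL = 5.03 mL total → factor 5.03/0.28 = 17.964
Step 3: 4-fold → factor 4
Dilution factor through tube 3 = 8 × 17.964 × 4 = 574.86
[tube 3] = 5.00 × 10^8 PFU/mL / 574.86 = 8.70 × 10^5 PFU/mL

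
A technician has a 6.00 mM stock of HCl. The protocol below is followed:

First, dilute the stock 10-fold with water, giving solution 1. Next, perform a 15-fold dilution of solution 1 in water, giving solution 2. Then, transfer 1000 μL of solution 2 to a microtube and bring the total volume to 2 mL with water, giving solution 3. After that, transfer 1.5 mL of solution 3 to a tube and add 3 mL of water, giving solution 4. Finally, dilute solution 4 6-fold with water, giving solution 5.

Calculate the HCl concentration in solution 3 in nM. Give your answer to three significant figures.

2.00 × 10^4 nM

Step 1: 10-fold → factor 10
Step 2: 15-fold → factor 15
Step 3: 1000 μL brought to 2 mL → factor 2000/1000 = 2
Dilution factor through solution 3 = 10 × 15 × 2 = 300
[solution 3] = 6.00 mM / 300 = 0.02000 mM = 2.00 × 10^4 nM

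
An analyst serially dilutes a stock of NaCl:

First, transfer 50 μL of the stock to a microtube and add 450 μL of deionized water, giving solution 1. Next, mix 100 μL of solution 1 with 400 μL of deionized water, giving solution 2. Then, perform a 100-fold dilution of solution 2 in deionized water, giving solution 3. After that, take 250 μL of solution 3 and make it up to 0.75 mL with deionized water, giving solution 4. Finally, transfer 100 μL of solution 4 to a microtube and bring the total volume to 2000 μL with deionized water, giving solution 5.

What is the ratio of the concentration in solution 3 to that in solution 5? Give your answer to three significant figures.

Step 1: 50 μL + 450 μL = 500 μL total → factor 500/50 = 10
Step 2: 100 μL + 400 μL = 500 μL total → factor 500/100 = 5
Step 3: 100-fold → factor 100
Step 4: 250 μL brought to 0.75 mL → factor 750/250 = 3
Step 5: 100 μL brought to 2000 μL → factor 2000/100 = 20
Dilution factor to solution 3 = 5000; to solution 5 = 3 × 10^5
[solution 3]/[solution 5] = (factor to solution 5)/(factor to solution 3) = 3 × 10^5/5000 = 60.0

60.0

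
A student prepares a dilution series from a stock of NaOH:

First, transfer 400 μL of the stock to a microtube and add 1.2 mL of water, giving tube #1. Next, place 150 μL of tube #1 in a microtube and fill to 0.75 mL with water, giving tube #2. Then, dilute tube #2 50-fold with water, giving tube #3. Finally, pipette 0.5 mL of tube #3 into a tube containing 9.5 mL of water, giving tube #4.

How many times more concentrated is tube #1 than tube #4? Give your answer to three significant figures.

5.00 × 10^3

Step 1: 400 μL + 1.2 mL = 1600 μL total → factor 1600/400 = 4
Step 2: 150 μL brought to 0.75 mL → factor 750/150 = 5
Step 3: 50-fold → factor 50
Step 4: 0.5 mL + 9.5 mL = 10 mL total → factor 10/0.5 = 20
Dilution factor to tube #1 = 4; to tube #4 = 20000
[tube #1]/[tube #4] = (factor to tube #4)/(factor to tube #1) = 20000/4 = 5.00 × 10^3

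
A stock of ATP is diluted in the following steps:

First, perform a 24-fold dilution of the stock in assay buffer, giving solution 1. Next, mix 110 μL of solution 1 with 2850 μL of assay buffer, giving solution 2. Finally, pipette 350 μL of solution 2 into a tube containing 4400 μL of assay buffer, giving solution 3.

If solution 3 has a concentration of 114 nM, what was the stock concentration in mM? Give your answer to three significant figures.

0.999 mM

Step 1: 24-fold → factor 24
Step 2: 110 μL + 2850 μL = 2960 μL total → factor 2960/110 = 26.909
Step 3: 350 μL + 4400 μL = 4750 μL total → factor 4750/350 = 13.571
Overall dilution factor = 24 × 26.909 × 13.571 = 8764.7
Stock = 114 nM × 8764.7 = 9.992 × 10^5 nM = 0.999 mM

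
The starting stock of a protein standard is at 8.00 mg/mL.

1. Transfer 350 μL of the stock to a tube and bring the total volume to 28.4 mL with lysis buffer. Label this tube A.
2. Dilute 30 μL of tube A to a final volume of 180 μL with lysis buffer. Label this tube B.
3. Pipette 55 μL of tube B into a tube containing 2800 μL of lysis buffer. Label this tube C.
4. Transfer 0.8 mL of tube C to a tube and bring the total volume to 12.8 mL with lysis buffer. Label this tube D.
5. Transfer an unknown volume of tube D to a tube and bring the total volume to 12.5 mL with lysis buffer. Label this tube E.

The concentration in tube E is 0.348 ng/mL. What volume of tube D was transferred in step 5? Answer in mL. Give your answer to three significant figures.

0.220 mL

Step 1: 350 μL brought to 28.4 mL → factor 28400/350 = 81.143
Step 2: 30 μL brought to 180 μL → factor 180/30 = 6
Step 3: 55 μL + 2800 μL = 2855 μL total → factor 2855/55 = 51.909
Step 4: 0.8 mL brought to 12.8 mL → factor 12.8/0.8 = 16
Step 5: v brought to 12.5 mL → factor = 12.5 mL/v
Product of known-step factors = 4.0436 × 10^5
Overall factor = 8.00 mg/mL / (0.348 ng/mL) = 2.2989 × 10^7
Step-5 factor = 2.2989 × 10^7 / 4.0436 × 10^5 = 56.852
v = 12.5 mL / 56.852 = 0.220 mL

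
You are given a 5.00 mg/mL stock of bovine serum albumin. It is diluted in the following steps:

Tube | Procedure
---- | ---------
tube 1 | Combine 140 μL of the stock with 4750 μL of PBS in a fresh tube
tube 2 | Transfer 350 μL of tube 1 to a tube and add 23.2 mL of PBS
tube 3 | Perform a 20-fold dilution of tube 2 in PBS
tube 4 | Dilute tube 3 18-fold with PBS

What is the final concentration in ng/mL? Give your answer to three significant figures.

Step 1: 140 μL + 4750 μL = 4890 μL total → factor 4890/140 = 34.929
Step 2: 350 μL + 23.2 mL = 23550 μL total → factor 23550/350 = 67.286
Step 3: 20-fold → factor 20
Step 4: 18-fold → factor 18
Overall dilution factor = 34.929 × 67.286 × 20 × 18 = 8.4607 × 10^5
Final = 5.00 mg/mL / 8.4607 × 10^5 = 5.910 × 10^-6 mg/mL = 5.91 ng/mL

5.91 ng/mL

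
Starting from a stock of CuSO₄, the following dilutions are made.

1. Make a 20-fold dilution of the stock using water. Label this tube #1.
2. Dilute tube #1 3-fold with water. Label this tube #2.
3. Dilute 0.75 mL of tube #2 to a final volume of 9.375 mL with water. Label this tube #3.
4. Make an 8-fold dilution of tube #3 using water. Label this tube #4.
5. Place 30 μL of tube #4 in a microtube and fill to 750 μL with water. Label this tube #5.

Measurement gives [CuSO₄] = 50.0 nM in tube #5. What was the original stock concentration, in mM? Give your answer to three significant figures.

7.50 mM

Step 1: 20-fold → factor 20
Step 2: 3-fold → factor 3
Step 3: 0.75 mL brought to 9.375 mL → factor 9.375/0.75 = 12.5
Step 4: 8-fold → factor 8
Step 5: 30 μL brought to 750 μL → factor 750/30 = 25
Overall dilution factor = 20 × 3 × 12.5 × 8 × 25 = 1.5 × 10^5
Stock = 50.0 nM × 1.5 × 10^5 = 7.500 × 10^6 nM = 7.50 mM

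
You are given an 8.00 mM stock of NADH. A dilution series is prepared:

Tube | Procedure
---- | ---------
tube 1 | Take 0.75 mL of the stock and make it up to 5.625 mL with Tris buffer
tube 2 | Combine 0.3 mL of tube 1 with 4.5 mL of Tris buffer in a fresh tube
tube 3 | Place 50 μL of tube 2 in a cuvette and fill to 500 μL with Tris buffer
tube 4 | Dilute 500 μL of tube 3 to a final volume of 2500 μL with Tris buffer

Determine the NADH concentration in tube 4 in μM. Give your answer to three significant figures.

Step 1: 0.75 mL brought to 5.625 mL → factor 5.625/0.75 = 7.5
Step 2: 0.3 mL + 4.5 mL = 4.8 mL total → factor 4.8/0.3 = 16
Step 3: 50 μL brought to 500 μL → factor 500/50 = 10
Step 4: 500 μL brought to 2500 μL → factor 2500/500 = 5
Overall dilution factor = 7.5 × 16 × 10 × 5 = 6000
Final = 8.00 mM / 6000 = 0.001333 mM = 1.33 μM

1.33 μM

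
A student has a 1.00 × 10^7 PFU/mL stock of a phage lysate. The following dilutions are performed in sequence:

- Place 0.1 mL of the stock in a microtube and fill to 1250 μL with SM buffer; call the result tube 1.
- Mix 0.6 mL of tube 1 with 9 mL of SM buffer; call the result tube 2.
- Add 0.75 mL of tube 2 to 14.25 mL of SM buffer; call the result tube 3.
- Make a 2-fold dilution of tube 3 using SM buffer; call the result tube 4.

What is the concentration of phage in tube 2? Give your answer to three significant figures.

5.00 × 10^4 PFU/mL

Step 1: 0.1 mL brought to 1250 μL → factor 1.25/0.1 = 12.5
Step 2: 0.6 mL + 9 mL = 9.6 mL total → factor 9.6/0.6 = 16
Dilution factor through tube 2 = 12.5 × 16 = 200
[tube 2] = 1.00 × 10^7 PFU/mL / 200 = 5.00 × 10^4 PFU/mL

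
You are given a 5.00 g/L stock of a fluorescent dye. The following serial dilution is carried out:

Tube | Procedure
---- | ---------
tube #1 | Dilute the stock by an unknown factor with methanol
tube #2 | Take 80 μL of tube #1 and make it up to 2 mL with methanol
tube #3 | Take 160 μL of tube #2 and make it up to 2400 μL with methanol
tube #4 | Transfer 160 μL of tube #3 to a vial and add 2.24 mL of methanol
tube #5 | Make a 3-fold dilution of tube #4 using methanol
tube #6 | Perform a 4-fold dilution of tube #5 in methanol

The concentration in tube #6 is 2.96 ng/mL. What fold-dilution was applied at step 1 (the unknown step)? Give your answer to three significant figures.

25.0-fold

Step 1: unknown factor x
Step 2: 80 μL brought to 2 mL → factor 2000/80 = 25
Step 3: 160 μL brought to 2400 μL → factor 2400/160 = 15
Step 4: 160 μL + 2.24 mL = 2400 μL total → factor 2400/160 = 15
Step 5: 3-fold → factor 3
Step 6: 4-fold → factor 4
Product of known-step factors = 67500
Overall factor = 5.00 g/L / (2.96 ng/mL) = 1.6892 × 10^6
x = 1.6892 × 10^6 / 67500 = 25.0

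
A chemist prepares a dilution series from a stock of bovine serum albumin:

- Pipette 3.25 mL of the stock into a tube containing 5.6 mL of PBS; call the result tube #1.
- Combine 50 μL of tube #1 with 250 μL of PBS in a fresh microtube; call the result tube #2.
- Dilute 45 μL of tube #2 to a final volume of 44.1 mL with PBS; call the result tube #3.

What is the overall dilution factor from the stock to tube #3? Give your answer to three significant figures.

1.60 × 10^4

Step 1: 3.25 mL + 5.6 mL = 8.85 mL total → factor 8.85/3.25 = 2.7231
Step 2: 50 μL + 250 μL = 300 μL total → factor 300/50 = 6
Step 3: 45 μL brought to 44.1 mL → factor 44100/45 = 980
Overall dilution factor = 2.7231 × 6 × 980 = 16012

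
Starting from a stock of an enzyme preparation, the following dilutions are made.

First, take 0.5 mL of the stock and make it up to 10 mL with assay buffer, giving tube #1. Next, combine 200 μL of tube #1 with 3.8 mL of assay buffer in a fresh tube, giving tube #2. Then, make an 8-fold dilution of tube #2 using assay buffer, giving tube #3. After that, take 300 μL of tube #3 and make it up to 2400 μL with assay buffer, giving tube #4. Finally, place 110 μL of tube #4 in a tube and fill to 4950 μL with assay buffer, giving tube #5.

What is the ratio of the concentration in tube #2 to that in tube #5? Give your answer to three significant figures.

2.88 × 10^3

Step 1: 0.5 mL brought to 10 mL → factor 10/0.5 = 20
Step 2: 200 μL + 3.8 mL = 4000 μL total → factor 4000/200 = 20
Step 3: 8-fold → factor 8
Step 4: 300 μL brought to 2400 μL → factor 2400/300 = 8
Step 5: 110 μL brought to 4950 μL → factor 4950/110 = 45
Dilution factor to tube #2 = 400; to tube #5 = 1.152 × 10^6
[tube #2]/[tube #5] = (factor to tube #5)/(factor to tube #2) = 1.152 × 10^6/400 = 2.88 × 10^3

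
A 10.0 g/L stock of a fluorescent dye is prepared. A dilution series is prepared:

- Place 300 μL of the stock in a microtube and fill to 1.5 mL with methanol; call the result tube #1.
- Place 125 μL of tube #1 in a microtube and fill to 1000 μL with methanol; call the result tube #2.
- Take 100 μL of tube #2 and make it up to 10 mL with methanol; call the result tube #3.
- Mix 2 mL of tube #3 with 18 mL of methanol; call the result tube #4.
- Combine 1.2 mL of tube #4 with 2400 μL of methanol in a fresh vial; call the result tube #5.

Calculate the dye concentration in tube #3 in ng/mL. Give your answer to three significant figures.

2.50 × 10^3 ng/mL

Step 1: 300 μL brought to 1.5 mL → factor 1500/300 = 5
Step 2: 125 μL brought to 1000 μL → factor 1000/125 = 8
Step 3: 100 μL brought to 10 mL → factor 10000/100 = 100
Dilution factor through tube #3 = 5 × 8 × 100 = 4000
[tube #3] = 10.0 g/L / 4000 = 0.002500 g/L = 2.50 × 10^3 ng/mL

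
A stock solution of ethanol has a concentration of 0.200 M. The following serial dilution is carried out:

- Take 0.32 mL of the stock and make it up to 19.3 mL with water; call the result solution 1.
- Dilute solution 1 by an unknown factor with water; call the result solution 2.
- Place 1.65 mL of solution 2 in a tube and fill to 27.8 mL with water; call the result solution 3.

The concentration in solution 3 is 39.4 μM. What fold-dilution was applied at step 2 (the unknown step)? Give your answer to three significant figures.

Step 1: 0.32 mL brought to 19.3 mL → factor 19.3/0.32 = 60.312
Step 2: unknown factor x
Step 3: 1.65 mL brought to 27.8 mL → factor 27.8/1.65 = 16.848
Product of known-step factors = 1016.2
Overall factor = 0.200 M / (39.4 μM) = 5076.1
x = 5076.1 / 1016.2 = 5.00

5.00-fold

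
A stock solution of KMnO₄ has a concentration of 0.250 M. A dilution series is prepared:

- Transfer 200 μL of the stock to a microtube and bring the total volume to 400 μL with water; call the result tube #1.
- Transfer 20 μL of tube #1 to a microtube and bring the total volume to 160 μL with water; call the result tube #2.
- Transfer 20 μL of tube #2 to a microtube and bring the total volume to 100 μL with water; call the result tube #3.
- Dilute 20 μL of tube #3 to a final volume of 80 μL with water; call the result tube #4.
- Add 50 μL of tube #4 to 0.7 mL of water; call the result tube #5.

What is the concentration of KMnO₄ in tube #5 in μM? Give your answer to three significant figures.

Step 1: 200 μL brought to 400 μL → factor 400/200 = 2
Step 2: 20 μL brought to 160 μL → factor 160/20 = 8
Step 3: 20 μL brought to 100 μL → factor 100/20 = 5
Step 4: 20 μL brought to 80 μL → factor 80/20 = 4
Step 5: 50 μL + 0.7 mL = 750 μL total → factor 750/50 = 15
Overall dilution factor = 2 × 8 × 5 × 4 × 15 = 4800
Final = 0.250 M / 4800 = 5.208 × 10^-5 M = 52.1 μM

52.1 μM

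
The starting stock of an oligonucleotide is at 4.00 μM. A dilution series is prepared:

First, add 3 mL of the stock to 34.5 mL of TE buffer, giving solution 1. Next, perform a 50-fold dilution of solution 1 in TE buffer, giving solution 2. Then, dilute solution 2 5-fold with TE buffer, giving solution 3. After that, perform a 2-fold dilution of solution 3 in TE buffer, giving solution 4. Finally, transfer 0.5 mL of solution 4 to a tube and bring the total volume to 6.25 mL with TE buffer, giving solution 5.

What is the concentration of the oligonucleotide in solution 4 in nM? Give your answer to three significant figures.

0.640 nM

Step 1: 3 mL + 34.5 mL = 37.5 mL total → factor 37.5/3 = 12.5
Step 2: 50-fold → factor 50
Step 3: 5-fold → factor 5
Step 4: 2-fold → factor 2
Dilution factor through solution 4 = 12.5 × 50 × 5 × 2 = 6250
[solution 4] = 4.00 μM / 6250 = 0.0006400 μM = 0.640 nM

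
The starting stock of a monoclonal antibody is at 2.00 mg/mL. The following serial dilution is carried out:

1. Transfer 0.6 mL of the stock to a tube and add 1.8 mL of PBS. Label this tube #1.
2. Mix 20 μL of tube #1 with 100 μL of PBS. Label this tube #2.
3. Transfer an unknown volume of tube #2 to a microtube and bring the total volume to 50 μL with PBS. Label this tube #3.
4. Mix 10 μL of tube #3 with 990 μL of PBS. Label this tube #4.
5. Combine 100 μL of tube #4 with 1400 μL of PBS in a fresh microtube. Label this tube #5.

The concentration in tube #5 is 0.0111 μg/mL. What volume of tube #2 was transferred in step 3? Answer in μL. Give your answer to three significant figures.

Step 1: 0.6 mL + 1.8 mL = 2.4 mL total → factor 2.4/0.6 = 4
Step 2: 20 μL + 100 μL = 120 μL total → factor 120/20 = 6
Step 3: v brought to 50 μL → factor = 50 μL/v
Step 4: 10 μL + 990 μL = 1000 μL total → factor 1000/10 = 100
Step 5: 100 μL + 1400 μL = 1500 μL total → factor 1500/100 = 15
Product of known-step factors = 36000
Overall factor = 2.00 mg/mL / (0.0111 μg/mL) = 1.8018 × 10^5
Step-3 factor = 1.8018 × 10^5 / 36000 = 5.005
v = 50 μL / 5.005 = 9.99 μL

9.99 μL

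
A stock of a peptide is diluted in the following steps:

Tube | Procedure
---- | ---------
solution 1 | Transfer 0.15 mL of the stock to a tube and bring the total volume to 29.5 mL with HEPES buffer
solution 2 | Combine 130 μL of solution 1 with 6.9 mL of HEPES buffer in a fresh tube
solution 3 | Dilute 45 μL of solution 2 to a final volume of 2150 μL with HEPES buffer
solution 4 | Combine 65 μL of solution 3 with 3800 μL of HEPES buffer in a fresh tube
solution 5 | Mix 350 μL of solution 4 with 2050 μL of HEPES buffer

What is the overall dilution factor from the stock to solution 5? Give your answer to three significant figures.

2.07 × 10^8

Step 1: 0.15 mL brought to 29.5 mL → factor 29.5/0.15 = 196.67
Step 2: 130 μL + 6.9 mL = 7030 μL total → factor 7030/130 = 54.077
Step 3: 45 μL brought to 2150 μL → factor 2150/45 = 47.778
Step 4: 65 μL + 3800 μL = 3865 μL total → factor 3865/65 = 59.462
Step 5: 350 μL + 2050 μL = 2400 μL total → factor 2400/350 = 6.8571
Overall dilution factor = 196.67 × 54.077 × 47.778 × 59.462 × 6.8571 = 2.0718 × 10^8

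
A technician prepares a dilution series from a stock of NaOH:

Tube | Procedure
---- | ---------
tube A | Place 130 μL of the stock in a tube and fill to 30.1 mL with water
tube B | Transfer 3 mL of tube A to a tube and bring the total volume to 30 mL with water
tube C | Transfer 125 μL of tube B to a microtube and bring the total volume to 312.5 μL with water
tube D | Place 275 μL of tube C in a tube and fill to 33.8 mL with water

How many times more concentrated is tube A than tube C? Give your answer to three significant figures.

Step 1: 130 μL brought to 30.1 mL → factor 30100/130 = 231.54
Step 2: 3 mL brought to 30 mL → factor 30/3 = 10
Step 3: 125 μL brought to 312.5 μL → factor 312.5/125 = 2.5
Dilution factor to tube A = 231.54; to tube C = 5788.5
[tube A]/[tube C] = (factor to tube C)/(factor to tube A) = 5788.5/231.54 = 25.0

25.0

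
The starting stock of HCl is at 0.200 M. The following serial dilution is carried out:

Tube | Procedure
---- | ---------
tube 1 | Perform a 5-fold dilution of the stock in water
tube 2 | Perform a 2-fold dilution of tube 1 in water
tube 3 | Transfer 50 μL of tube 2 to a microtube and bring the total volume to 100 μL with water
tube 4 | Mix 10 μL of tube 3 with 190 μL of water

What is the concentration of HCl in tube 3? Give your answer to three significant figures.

0.0100 M

Step 1: 5-fold → factor 5
Step 2: 2-fold → factor 2
Step 3: 50 μL brought to 100 μL → factor 100/50 = 2
Dilution factor through tube 3 = 5 × 2 × 2 = 20
[tube 3] = 0.200 M / 20 = 0.0100 M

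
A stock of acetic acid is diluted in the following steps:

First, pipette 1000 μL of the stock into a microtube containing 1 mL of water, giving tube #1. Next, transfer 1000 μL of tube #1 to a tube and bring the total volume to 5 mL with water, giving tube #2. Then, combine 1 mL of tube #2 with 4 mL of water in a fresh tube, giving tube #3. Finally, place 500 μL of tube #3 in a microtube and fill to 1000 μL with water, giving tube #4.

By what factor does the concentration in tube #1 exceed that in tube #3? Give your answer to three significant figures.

25.0

Step 1: 1000 μL + 1 mL = 2000 μL total → factor 2000/1000 = 2
Step 2: 1000 μL brought to 5 mL → factor 5000/1000 = 5
Step 3: 1 mL + 4 mL = 5 mL total → factor 5/1 = 5
Dilution factor to tube #1 = 2; to tube #3 = 50
[tube #1]/[tube #3] = (factor to tube #3)/(factor to tube #1) = 50/2 = 25.0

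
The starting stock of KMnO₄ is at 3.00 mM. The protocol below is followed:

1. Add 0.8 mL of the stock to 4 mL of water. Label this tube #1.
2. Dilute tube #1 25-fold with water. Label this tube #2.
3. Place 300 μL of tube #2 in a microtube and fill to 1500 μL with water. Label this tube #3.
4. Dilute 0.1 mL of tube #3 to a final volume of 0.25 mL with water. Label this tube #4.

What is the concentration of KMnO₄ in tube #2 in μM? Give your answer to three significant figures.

Step 1: 0.8 mL + 4 mL = 4.8 mL total → factor 4.8/0.8 = 6
Step 2: 25-fold → factor 25
Dilution factor through tube #2 = 6 × 25 = 150
[tube #2] = 3.00 mM / 150 = 0.02000 mM = 20.0 μM

20.0 μM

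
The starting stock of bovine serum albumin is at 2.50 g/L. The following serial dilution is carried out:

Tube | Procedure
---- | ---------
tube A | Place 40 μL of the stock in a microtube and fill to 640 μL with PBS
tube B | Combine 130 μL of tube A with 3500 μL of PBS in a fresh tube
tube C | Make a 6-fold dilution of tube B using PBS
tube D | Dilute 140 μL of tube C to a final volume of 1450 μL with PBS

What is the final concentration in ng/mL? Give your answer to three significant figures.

90.0 ng/mL

Step 1: 40 μL brought to 640 μL → factor 640/40 = 16
Step 2: 130 μL + 3500 μL = 3630 μL total → factor 3630/130 = 27.923
Step 3: 6-fold → factor 6
Step 4: 140 μL brought to 1450 μL → factor 1450/140 = 10.357
Overall dilution factor = 16 × 27.923 × 6 × 10.357 = 27764
Final = 2.50 g/L / 27764 = 9.005 × 10^-5 g/L = 90.0 ng/mL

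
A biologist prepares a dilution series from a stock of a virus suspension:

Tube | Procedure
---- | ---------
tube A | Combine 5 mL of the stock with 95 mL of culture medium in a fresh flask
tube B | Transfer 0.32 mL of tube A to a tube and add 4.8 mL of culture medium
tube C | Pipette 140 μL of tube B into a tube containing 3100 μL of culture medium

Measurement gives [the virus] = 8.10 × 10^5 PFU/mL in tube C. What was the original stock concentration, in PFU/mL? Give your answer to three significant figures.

6.00 × 10^9 PFU/mL

Step 1: 5 mL + 95 mL = 100 mL total → factor 100/5 = 20
Step 2: 0.32 mL + 4.8 mL = 5.12 mL total → factor 5.12/0.32 = 16
Step 3: 140 μL + 3100 μL = 3240 μL total → factor 3240/140 = 23.143
Overall dilution factor = 20 × 16 × 23.143 = 7405.7
Stock = 8.10 × 10^5 PFU/mL × 7405.7 = 6.00 × 10^9 PFU/mL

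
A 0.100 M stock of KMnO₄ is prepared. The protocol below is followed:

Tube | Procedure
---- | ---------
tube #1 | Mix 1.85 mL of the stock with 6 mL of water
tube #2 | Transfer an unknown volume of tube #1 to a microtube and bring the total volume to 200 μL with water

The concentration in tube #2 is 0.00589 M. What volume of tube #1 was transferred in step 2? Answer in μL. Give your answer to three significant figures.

Step 1: 1.85 mL + 6 mL = 7.85 mL total → factor 7.85/1.85 = 4.2432
Step 2: v brought to 200 μL → factor = 200 μL/v
Product of known-step factors = 4.2432
Overall factor = 0.100 M / (0.00589 M) = 16.978
Step-2 factor = 16.978 / 4.2432 = 4.0012
v = 200 μL / 4.0012 = 50.0 μL

50.0 μL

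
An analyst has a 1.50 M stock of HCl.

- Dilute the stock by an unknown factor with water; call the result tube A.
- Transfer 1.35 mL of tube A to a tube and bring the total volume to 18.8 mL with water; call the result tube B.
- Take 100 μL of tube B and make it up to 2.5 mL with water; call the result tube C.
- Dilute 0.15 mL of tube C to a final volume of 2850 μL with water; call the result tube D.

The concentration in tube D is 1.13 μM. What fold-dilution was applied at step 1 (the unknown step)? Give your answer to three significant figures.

Step 1: unknown factor x
Step 2: 1.35 mL brought to 18.8 mL → factor 18.8/1.35 = 13.926
Step 3: 100 μL brought to 2.5 mL → factor 2500/100 = 25
Step 4: 0.15 mL brought to 2850 μL → factor 2.85/0.15 = 19
Product of known-step factors = 6614.8
Overall factor = 1.50 M / (1.13 μM) = 1.3274 × 10^6
x = 1.3274 × 10^6 / 6614.8 = 201

201-fold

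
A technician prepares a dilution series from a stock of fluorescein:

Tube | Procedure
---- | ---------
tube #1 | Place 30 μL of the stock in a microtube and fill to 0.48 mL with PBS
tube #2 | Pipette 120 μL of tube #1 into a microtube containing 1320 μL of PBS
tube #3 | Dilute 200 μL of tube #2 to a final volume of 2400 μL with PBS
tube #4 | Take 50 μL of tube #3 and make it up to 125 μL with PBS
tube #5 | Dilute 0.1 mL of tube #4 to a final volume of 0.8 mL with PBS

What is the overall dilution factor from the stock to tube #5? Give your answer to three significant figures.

Step 1: 30 μL brought to 0.48 mL → factor 480/30 = 16
Step 2: 120 μL + 1320 μL = 1440 μL total → factor 1440/120 = 12
Step 3: 200 μL brought to 2400 μL → factor 2400/200 = 12
Step 4: 50 μL brought to 125 μL → factor 125/50 = 2.5
Step 5: 0.1 mL brought to 0.8 mL → factor 0.8/0.1 = 8
Overall dilution factor = 16 × 12 × 12 × 2.5 × 8 = 46080

4.61 × 10^4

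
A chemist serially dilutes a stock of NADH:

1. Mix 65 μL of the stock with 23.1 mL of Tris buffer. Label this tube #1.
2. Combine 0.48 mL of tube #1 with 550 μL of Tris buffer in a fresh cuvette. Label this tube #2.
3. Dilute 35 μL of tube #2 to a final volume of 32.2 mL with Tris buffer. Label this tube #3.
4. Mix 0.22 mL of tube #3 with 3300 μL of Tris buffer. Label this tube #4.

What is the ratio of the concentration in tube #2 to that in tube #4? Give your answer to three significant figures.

1.47 × 10^4

Step 1: 65 μL + 23.1 mL = 23165 μL total → factor 23165/65 = 356.38
Step 2: 0.48 mL + 550 μL = 1.03 mL total → factor 1.03/0.48 = 2.1458
Step 3: 35 μL brought to 32.2 mL → factor 32200/35 = 920
Step 4: 0.22 mL + 3300 μL = 3.52 mL total → factor 3.52/0.22 = 16
Dilution factor to tube #2 = 764.74; to tube #4 = 1.1257 × 10^7
[tube #2]/[tube #4] = (factor to tube #4)/(factor to tube #2) = 1.1257 × 10^7/764.74 = 1.47 × 10^4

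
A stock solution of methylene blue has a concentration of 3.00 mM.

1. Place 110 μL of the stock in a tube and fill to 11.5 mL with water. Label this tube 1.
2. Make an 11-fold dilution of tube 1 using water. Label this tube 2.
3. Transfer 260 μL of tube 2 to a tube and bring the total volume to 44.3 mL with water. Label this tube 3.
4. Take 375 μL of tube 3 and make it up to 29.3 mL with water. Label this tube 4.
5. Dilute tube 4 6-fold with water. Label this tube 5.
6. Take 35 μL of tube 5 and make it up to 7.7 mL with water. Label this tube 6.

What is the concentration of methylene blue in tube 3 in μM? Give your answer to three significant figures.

0.0153 μM

Step 1: 110 μL brought to 11.5 mL → factor 11500/110 = 104.55
Step 2: 11-fold → factor 11
Step 3: 260 μL brought to 44.3 mL → factor 44300/260 = 170.38
Dilution factor through tube 3 = 104.55 × 11 × 170.38 = 1.9594 × 10^5
[tube 3] = 3.00 mM / 1.9594 × 10^5 = 1.531 × 10^-5 mM = 0.0153 μM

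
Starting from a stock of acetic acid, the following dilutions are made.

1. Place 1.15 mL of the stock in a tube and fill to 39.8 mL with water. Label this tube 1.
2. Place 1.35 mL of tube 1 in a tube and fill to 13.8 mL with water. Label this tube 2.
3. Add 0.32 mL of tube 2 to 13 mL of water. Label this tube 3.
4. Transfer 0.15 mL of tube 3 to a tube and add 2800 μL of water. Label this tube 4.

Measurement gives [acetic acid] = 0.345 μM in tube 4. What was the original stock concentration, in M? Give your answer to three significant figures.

0.0999 M

Step 1: 1.15 mL brought to 39.8 mL → factor 39.8/1.15 = 34.609
Step 2: 1.35 mL brought to 13.8 mL → factor 13.8/1.35 = 10.222
Step 3: 0.32 mL + 13 mL = 13.32 mL total → factor 13.32/0.32 = 41.625
Step 4: 0.15 mL + 2800 μL = 2.95 mL total → factor 2.95/0.15 = 19.667
Overall dilution factor = 34.609 × 10.222 × 41.625 × 19.667 = 2.8961 × 10^5
Stock = 0.345 μM × 2.8961 × 10^5 = 9.992 × 10^4 μM = 0.0999 M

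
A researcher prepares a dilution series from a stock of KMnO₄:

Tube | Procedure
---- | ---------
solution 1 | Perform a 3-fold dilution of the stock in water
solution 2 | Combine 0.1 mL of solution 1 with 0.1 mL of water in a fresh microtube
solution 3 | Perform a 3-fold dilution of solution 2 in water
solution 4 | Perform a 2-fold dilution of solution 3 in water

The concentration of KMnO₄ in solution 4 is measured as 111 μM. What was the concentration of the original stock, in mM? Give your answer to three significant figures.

4.00 mM

Step 1: 3-fold → factor 3
Step 2: 0.1 mL + 0.1 mL = 0.2 mL total → factor 0.2/0.1 = 2
Step 3: 3-fold → factor 3
Step 4: 2-fold → factor 2
Overall dilution factor = 3 × 2 × 3 × 2 = 36
Stock = 111 μM × 36 = 3996 μM = 4.00 mM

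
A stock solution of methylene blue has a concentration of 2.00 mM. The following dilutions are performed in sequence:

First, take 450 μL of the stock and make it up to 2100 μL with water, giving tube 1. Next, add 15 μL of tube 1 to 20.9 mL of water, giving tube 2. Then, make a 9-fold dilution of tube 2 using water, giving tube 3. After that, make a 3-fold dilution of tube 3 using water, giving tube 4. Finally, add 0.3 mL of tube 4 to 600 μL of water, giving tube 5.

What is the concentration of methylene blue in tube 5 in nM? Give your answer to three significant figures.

3.79 nM

Step 1: 450 μL brought to 2100 μL → factor 2100/450 = 4.6667
Step 2: 15 μL + 20.9 mL = 20915 μL total → factor 20915/15 = 1394.3
Step 3: 9-fold → factor 9
Step 4: 3-fold → factor 3
Step 5: 0.3 mL + 600 μL = 0.9 mL total → factor 0.9/0.3 = 3
Overall dilution factor = 4.6667 × 1394.3 × 9 × 3 × 3 = 5.2706 × 10^5
Final = 2.00 mM / 5.2706 × 10^5 = 3.795 × 10^-6 mM = 3.79 nM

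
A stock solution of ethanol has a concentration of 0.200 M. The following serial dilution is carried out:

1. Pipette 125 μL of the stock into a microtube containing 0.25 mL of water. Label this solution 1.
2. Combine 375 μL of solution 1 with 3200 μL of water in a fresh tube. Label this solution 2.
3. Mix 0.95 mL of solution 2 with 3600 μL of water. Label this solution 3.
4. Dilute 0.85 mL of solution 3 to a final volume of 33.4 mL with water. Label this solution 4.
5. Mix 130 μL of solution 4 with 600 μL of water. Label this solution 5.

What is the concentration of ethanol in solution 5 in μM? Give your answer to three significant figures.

Step 1: 125 μL + 0.25 mL = 375 μL total → factor 375/125 = 3
Step 2: 375 μL + 3200 μL = 3575 μL total → factor 3575/375 = 9.5333
Step 3: 0.95 mL + 3600 μL = 4.55 mL total → factor 4.55/0.95 = 4.7895
Step 4: 0.85 mL brought to 33.4 mL → factor 33.4/0.85 = 39.294
Step 5: 130 μL + 600 μL = 730 μL total → factor 730/130 = 5.6154
Overall dilution factor = 3 × 9.5333 × 4.7895 × 39.294 × 5.6154 = 30225
Final = 0.200 M / 30225 = 6.617 × 10^-6 M = 6.62 μM

6.62 μM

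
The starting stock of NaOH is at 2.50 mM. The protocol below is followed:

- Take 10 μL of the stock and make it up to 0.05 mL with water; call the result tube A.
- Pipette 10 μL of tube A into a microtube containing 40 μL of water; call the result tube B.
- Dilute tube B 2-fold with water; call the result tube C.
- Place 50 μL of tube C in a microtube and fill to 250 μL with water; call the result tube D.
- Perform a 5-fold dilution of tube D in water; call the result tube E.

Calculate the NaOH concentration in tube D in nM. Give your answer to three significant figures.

Step 1: 10 μL brought to 0.05 mL → factor 50/10 = 5
Step 2: 10 μL + 40 μL = 50 μL total → factor 50/10 = 5
Step 3: 2-fold → factor 2
Step 4: 50 μL brought to 250 μL → factor 250/50 = 5
Dilution factor through tube D = 5 × 5 × 2 × 5 = 250
[tube D] = 2.50 mM / 250 = 0.01000 mM = 1.00 × 10^4 nM

1.00 × 10^4 nM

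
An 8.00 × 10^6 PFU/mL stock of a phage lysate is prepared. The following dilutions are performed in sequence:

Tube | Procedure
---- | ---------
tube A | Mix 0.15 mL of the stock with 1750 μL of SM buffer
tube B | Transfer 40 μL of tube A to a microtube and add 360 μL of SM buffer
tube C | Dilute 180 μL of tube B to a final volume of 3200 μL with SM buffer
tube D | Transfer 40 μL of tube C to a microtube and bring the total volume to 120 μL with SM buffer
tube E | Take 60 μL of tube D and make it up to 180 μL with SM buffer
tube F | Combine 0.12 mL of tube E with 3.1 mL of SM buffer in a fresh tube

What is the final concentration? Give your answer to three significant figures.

14.7 PFU/mL

Step 1: 0.15 mL + 1750 μL = 1.9 mL total → factor 1.9/0.15 = 12.667
Step 2: 40 μL + 360 μL = 400 μL total → factor 400/40 = 10
Step 3: 180 μL brought to 3200 μL → factor 3200/180 = 17.778
Step 4: 40 μL brought to 120 μL → factor 120/40 = 3
Step 5: 60 μL brought to 180 μL → factor 180/60 = 3
Step 6: 0.12 mL + 3.1 mL = 3.22 mL total → factor 3.22/0.12 = 26.833
Overall dilution factor = 12.667 × 10 × 17.778 × 3 × 3 × 26.833 = 5.4382 × 10^5
Final = 8.00 × 10^6 PFU/mL / 5.4382 × 10^5 = 14.7 PFU/mL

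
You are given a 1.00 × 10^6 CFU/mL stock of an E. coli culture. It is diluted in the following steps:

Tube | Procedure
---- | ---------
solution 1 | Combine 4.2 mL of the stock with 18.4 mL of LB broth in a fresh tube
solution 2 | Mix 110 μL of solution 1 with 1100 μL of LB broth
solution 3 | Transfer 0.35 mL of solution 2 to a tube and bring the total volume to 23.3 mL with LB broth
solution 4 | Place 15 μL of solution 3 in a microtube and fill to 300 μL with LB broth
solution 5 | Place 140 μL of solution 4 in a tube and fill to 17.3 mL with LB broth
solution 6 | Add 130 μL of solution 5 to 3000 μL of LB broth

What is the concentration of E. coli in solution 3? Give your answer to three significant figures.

Step 1: 4.2 mL + 18.4 mL = 22.6 mL total → factor 22.6/4.2 = 5.381
Step 2: 110 μL + 1100 μL = 1210 μL total → factor 1210/110 = 11
Step 3: 0.35 mL brought to 23.3 mL → factor 23.3/0.35 = 66.571
Dilution factor through solution 3 = 5.381 × 11 × 66.571 = 3940.4
[solution 3] = 1.00 × 10^6 CFU/mL / 3940.4 = 254 CFU/mL

254 CFU/mL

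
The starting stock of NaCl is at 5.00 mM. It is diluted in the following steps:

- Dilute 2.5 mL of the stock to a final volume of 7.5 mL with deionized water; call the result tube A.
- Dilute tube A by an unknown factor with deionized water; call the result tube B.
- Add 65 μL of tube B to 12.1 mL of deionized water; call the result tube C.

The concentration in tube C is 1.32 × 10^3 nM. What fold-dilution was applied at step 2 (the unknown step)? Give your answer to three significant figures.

Step 1: 2.5 mL brought to 7.5 mL → factor 7.5/2.5 = 3
Step 2: unknown factor x
Step 3: 65 μL + 12.1 mL = 12165 μL total → factor 12165/65 = 187.15
Product of known-step factors = 561.46
Overall factor = 5.00 mM / (1.32 × 10^3 nM) = 3787.9
x = 3787.9 / 561.46 = 6.75

6.75-fold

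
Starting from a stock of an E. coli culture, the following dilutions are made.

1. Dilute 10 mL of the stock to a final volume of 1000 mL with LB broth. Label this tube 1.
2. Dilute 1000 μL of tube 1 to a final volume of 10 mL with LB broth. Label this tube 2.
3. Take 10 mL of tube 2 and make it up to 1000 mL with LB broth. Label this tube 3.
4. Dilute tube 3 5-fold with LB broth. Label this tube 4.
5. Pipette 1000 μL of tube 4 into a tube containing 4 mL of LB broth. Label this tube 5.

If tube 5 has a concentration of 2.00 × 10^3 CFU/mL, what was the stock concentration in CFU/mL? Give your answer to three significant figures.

5.00 × 10^9 CFU/mL

Step 1: 10 mL brought to 1000 mL → factor 1000/10 = 100
Step 2: 1000 μL brought to 10 mL → factor 10000/1000 = 10
Step 3: 10 mL brought to 1000 mL → factor 1000/10 = 100
Step 4: 5-fold → factor 5
Step 5: 1000 μL + 4 mL = 5000 μL total → factor 5000/1000 = 5
Overall dilution factor = 100 × 10 × 100 × 5 × 5 = 2.5 × 10^6
Stock = 2.00 × 10^3 CFU/mL × 2.5 × 10^6 = 5.00 × 10^9 CFU/mL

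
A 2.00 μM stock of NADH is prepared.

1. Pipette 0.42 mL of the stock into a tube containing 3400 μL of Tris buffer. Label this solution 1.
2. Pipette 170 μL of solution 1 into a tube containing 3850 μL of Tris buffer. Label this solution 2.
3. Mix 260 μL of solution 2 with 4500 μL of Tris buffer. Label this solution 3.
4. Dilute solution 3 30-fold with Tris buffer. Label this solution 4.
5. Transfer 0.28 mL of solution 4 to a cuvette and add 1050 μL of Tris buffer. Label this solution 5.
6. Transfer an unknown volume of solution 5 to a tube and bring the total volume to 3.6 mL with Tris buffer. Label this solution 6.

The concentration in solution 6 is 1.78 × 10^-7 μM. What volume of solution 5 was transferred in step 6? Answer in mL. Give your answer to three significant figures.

0.180 mL

Step 1: 0.42 mL + 3400 μL = 3.82 mL total → factor 3.82/0.42 = 9.0952
Step 2: 170 μL + 3850 μL = 4020 μL total → factor 4020/170 = 23.647
Step 3: 260 μL + 4500 μL = 4760 μL total → factor 4760/260 = 18.308
Step 4: 30-fold → factor 30
Step 5: 0.28 mL + 1050 μL = 1.33 mL total → factor 1.33/0.28 = 4.75
Step 6: v brought to 3.6 mL → factor = 3.6 mL/v
Product of known-step factors = 5.611 × 10^5
Overall factor = 2.00 μM / (1.78 × 10^-7 μM) = 1.1236 × 10^7
Step-6 factor = 1.1236 × 10^7 / 5.611 × 10^5 = 20.025
v = 3.6 mL / 20.025 = 0.180 mL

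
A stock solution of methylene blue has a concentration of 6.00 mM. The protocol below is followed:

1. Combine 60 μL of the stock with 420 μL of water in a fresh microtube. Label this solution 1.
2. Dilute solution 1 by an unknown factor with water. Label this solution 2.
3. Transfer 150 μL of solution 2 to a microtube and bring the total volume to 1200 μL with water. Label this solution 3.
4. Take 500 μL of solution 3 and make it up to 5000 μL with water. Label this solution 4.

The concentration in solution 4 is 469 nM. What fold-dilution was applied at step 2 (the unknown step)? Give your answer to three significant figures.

Step 1: 60 μL + 420 μL = 480 μL total → factor 480/60 = 8
Step 2: unknown factor x
Step 3: 150 μL brought to 1200 μL → factor 1200/150 = 8
Step 4: 500 μL brought to 5000 μL → factor 5000/500 = 10
Product of known-step factors = 640
Overall factor = 6.00 mM / (469 nM) = 12793
x = 12793 / 640 = 20.0

20.0-fold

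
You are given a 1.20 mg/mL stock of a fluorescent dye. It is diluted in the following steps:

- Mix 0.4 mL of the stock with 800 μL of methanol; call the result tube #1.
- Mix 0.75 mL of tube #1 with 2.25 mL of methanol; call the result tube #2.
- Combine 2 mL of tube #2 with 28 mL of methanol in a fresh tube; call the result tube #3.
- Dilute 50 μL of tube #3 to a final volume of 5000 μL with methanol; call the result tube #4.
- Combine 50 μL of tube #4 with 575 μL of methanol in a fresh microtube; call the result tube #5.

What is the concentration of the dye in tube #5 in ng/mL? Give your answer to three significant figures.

Step 1: 0.4 mL + 800 μL = 1.2 mL total → factor 1.2/0.4 = 3
Step 2: 0.75 mL + 2.25 mL = 3 mL total → factor 3/0.75 = 4
Step 3: 2 mL + 28 mL = 30 mL total → factor 30/2 = 15
Step 4: 50 μL brought to 5000 μL → factor 5000/50 = 100
Step 5: 50 μL + 575 μL = 625 μL total → factor 625/50 = 12.5
Overall dilution factor = 3 × 4 × 15 × 100 × 12.5 = 2.25 × 10^5
Final = 1.20 mg/mL / 2.25 × 10^5 = 5.333 × 10^-6 mg/mL = 5.33 ng/mL

5.33 ng/mL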